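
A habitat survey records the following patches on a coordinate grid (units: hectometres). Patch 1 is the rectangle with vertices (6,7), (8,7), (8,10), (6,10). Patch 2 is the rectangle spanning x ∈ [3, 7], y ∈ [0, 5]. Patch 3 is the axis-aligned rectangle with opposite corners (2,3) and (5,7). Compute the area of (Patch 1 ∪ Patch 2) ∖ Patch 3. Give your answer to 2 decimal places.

|Patch 1 ∪ Patch 2| = 26.
|(Patch 1 ∪ Patch 2) ∩ Patch 3| = 4.
|(Patch 1 ∪ Patch 2) ∖ Patch 3| = 26 − 4 = 22.00.

22.00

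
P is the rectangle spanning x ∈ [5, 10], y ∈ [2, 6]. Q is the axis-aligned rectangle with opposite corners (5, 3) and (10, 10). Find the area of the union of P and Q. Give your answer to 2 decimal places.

40.00

By inclusion–exclusion:
Individual areas: |P| = 20, |Q| = 35.
|P∩Q|: x∈[5,10], y∈[3,6] → 5·3 = 15.
|P ∪ Q| = 55 − 15 = 40.00.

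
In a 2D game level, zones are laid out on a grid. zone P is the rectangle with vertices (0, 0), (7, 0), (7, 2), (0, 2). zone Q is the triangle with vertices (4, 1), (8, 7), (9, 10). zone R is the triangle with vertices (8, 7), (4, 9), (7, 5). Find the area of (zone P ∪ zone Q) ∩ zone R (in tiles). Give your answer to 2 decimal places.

1.01

The region (zone P ∪ zone Q) ∩ zone R is the polygon with vertices (7.478,7.261), (8,7), (6.824,5.235), (6.553,5.596).
By the shoelace formula its area is 1.01.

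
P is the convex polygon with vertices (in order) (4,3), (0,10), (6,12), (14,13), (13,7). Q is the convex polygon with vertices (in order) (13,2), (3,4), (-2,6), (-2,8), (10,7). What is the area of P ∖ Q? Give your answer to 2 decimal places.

|P| = 85, |P∩Q| = 23.293.
|P ∖ Q| = |P| − |P∩Q| = 85 − 23.293 = 61.71.

61.71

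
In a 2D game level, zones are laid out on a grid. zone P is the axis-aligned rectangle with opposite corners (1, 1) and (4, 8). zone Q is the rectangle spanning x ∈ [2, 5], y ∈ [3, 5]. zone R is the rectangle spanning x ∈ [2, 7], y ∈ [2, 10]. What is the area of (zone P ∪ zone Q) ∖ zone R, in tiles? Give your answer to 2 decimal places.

9.00

|zone P ∪ zone Q| = 23.
|(zone P ∪ zone Q) ∩ zone R| = 14.
|(zone P ∪ zone Q) ∖ zone R| = 23 − 14 = 9.00.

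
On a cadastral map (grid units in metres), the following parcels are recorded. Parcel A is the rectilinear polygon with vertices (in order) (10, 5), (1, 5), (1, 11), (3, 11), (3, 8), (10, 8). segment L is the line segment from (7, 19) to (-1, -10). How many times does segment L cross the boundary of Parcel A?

2

The segment meets the boundary at (3.138,5), (3.966,8).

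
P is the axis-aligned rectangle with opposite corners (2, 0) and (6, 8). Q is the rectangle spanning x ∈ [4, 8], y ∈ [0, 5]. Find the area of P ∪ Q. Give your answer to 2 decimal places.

By inclusion–exclusion:
Individual areas: |P| = 32, |Q| = 20.
|P∩Q|: x∈[4,6], y∈[0,5] → 2·5 = 10.
|P ∪ Q| = 52 − 10 = 42.00.

42.00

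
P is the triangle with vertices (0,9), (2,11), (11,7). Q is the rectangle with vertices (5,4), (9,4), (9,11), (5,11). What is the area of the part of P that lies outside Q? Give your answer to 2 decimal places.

8.80

|P| = 13, |P∩Q| = 4.202.
|P ∖ Q| = |P| − |P∩Q| = 13 − 4.202 = 8.80.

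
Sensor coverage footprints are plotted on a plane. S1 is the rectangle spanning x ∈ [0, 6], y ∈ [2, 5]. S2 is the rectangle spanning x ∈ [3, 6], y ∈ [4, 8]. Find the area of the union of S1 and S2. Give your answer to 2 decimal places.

By inclusion–exclusion:
Individual areas: |S1| = 18, |S2| = 12.
|S1∩S2|: x∈[3,6], y∈[4,5] → 3·1 = 3.
|S1 ∪ S2| = 30 − 3 = 27.00.

27.00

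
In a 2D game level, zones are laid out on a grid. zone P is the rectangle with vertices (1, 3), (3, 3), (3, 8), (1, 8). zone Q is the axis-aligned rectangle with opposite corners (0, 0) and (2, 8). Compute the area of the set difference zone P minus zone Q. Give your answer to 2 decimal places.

|zone P∩zone Q|: x∈[1,2], y∈[3,8] → 1·5 = 5.
|zone P| = 10.
|zone P ∖ zone Q| = |zone P| − |zone P∩zone Q| = 10 − 5 = 5.00.

5.00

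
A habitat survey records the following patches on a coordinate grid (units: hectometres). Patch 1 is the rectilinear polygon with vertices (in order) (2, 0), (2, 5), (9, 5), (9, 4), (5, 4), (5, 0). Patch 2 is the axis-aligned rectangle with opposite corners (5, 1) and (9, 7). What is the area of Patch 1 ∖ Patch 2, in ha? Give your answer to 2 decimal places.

15.00

|Patch 1| = 19, |Patch 1∩Patch 2| = 4.
|Patch 1 ∖ Patch 2| = |Patch 1| − |Patch 1∩Patch 2| = 19 − 4 = 15.00.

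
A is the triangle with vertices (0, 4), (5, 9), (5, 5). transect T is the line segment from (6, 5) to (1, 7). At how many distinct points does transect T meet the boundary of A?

2

The segment meets the boundary at (2.429,6.429), (5,5.4).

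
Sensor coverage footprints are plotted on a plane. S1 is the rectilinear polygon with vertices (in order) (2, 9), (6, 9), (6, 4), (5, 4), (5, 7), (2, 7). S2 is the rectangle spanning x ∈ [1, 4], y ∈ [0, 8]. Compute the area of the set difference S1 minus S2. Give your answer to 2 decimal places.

9.00

|S1| = 11, |S1∩S2| = 2.
|S1 ∖ S2| = |S1| − |S1∩S2| = 11 − 2 = 9.00.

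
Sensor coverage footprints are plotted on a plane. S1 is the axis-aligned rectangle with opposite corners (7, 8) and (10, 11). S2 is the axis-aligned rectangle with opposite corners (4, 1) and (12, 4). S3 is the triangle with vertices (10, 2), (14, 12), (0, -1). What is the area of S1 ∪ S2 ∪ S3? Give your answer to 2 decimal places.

By inclusion–exclusion:
Individual areas: |S1| = 9, |S2| = 24, |S3| = 44.
|S1∩S2| = 0 (no overlap).
|S1∩S3| = 0.044.
|S2∩S3| = 16.2432.
|S1∩S2∩S3| = 0.
|S1 ∪ S2 ∪ S3| = 77 − 16.2872 + 0 = 60.71.

60.71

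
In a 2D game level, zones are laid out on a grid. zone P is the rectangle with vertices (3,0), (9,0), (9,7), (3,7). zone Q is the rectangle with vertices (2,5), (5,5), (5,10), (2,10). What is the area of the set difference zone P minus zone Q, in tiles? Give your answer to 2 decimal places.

38.00

|zone P∩zone Q|: x∈[3,5], y∈[5,7] → 2·2 = 4.
|zone P| = 42.
|zone P ∖ zone Q| = |zone P| − |zone P∩zone Q| = 42 − 4 = 38.00.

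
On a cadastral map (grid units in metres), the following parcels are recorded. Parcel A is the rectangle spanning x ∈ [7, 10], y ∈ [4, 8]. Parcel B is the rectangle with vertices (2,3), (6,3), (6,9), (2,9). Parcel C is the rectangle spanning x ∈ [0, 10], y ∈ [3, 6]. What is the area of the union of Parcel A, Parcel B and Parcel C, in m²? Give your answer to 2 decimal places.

48.00

By inclusion–exclusion:
Individual areas: |Parcel A| = 12, |Parcel B| = 24, |Parcel C| = 30.
|Parcel A∩Parcel B| = 0 (no overlap).
|Parcel A∩Parcel C|: x∈[7,10], y∈[4,6] → 3·2 = 6.
|Parcel B∩Parcel C|: x∈[2,6], y∈[3,6] → 4·3 = 12.
|Parcel A∩Parcel B∩Parcel C| = 0.
|Parcel A ∪ Parcel B ∪ Parcel C| = 66 − 18 + 0 = 48.00.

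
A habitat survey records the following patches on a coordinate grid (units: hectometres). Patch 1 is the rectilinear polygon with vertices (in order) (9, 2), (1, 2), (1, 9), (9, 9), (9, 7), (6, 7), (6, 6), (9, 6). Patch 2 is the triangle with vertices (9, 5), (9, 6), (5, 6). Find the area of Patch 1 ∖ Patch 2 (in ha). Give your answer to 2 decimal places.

|Patch 1| = 53, |Patch 1∩Patch 2| = 2.
|Patch 1 ∖ Patch 2| = |Patch 1| − |Patch 1∩Patch 2| = 53 − 2 = 51.00.

51.00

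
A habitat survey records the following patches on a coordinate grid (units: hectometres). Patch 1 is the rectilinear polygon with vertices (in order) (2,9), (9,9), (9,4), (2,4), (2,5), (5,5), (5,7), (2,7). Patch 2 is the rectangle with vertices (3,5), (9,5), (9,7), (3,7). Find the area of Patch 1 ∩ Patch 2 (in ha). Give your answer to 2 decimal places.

8.00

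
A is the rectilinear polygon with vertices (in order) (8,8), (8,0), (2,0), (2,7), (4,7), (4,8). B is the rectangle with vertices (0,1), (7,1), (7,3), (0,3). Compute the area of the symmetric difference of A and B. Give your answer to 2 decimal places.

40.00

|A| = 46, |B| = 14, |A∩B| = 10.
|A △ B| = |A| + |B| − 2·|A∩B| = 46 + 14 − 20 = 40.00.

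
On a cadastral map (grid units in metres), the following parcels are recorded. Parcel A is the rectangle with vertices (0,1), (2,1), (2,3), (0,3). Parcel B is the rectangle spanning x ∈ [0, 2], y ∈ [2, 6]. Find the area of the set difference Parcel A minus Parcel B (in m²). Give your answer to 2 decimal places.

2.00

|Parcel A∩Parcel B|: x∈[0,2], y∈[2,3] → 2·1 = 2.
|Parcel A| = 4.
|Parcel A ∖ Parcel B| = |Parcel A| − |Parcel A∩Parcel B| = 4 − 2 = 2.00.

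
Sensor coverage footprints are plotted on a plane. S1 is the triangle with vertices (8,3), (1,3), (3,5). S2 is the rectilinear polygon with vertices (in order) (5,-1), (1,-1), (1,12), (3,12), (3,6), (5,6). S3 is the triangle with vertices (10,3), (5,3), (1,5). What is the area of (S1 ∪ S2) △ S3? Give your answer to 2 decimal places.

38.80

|S1 ∪ S2| = 41.8.
|(S1 ∪ S2) ∩ S3| = 4.
|(S1 ∪ S2) △ S3| = 41.8 + 5 − 8 = 38.80.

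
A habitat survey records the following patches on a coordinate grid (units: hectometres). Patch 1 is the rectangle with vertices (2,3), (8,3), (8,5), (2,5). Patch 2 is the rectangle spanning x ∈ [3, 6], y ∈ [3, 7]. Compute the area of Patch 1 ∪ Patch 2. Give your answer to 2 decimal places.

By inclusion–exclusion:
Individual areas: |Patch 1| = 12, |Patch 2| = 12.
|Patch 1∩Patch 2|: x∈[3,6], y∈[3,5] → 3·2 = 6.
|Patch 1 ∪ Patch 2| = 24 − 6 = 18.00.

18.00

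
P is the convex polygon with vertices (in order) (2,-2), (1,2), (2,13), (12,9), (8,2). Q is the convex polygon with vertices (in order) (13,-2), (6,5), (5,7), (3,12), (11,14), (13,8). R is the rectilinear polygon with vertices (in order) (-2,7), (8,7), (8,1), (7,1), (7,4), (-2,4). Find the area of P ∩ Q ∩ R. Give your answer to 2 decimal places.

The intersection is the polygon with vertices (7,4), (6,5), (5,7), (8,7), (8,3).
By the shoelace formula its area is 7.00.

7.00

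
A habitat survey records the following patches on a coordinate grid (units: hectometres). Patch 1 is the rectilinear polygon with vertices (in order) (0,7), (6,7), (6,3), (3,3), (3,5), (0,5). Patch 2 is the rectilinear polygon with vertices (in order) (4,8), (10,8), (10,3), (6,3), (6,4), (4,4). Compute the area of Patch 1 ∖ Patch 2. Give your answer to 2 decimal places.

12.00

|Patch 1| = 18, |Patch 1∩Patch 2| = 6.
|Patch 1 ∖ Patch 2| = |Patch 1| − |Patch 1∩Patch 2| = 18 − 6 = 12.00.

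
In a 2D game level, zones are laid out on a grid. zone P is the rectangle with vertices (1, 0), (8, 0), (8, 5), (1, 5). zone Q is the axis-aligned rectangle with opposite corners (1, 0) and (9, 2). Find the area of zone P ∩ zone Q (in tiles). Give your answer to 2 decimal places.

|zone P∩zone Q|: x∈[1,8], y∈[0,2] → 7·2 = 14.

14.00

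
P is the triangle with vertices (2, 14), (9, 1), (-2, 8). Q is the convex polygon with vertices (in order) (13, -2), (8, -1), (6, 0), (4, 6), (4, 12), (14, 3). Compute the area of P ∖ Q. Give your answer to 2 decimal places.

|P| = 47, |P∩Q| = 14.5604.
|P ∖ Q| = |P| − |P∩Q| = 47 − 14.5604 = 32.44.

32.44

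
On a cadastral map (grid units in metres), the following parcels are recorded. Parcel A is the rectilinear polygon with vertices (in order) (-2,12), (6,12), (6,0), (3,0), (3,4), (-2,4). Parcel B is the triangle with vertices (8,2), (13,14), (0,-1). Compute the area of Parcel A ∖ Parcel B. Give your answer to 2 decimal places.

|Parcel A| = 76, |Parcel A∩Parcel B| = 10.5144.
|Parcel A ∖ Parcel B| = |Parcel A| − |Parcel A∩Parcel B| = 76 − 10.5144 = 65.49.

65.49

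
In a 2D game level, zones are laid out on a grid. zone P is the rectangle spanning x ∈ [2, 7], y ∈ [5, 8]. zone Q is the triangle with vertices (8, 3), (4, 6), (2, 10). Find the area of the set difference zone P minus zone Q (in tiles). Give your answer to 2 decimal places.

11.67

|zone P| = 15, |zone P∩zone Q| = 3.3333.
|zone P ∖ zone Q| = |zone P| − |zone P∩zone Q| = 15 − 3.3333 = 11.67.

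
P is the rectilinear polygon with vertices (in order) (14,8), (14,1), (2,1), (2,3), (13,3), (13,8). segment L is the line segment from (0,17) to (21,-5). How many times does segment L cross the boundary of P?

The segment meets the boundary at (14,2.333), (13,3.381).

2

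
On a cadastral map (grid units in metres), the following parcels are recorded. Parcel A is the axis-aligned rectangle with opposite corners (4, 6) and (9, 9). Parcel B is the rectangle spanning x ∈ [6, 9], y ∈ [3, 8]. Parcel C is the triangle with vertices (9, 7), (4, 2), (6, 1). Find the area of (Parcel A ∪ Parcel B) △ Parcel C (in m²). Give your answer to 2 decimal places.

24.50

|Parcel A ∪ Parcel B| = 24.
|(Parcel A ∪ Parcel B) ∩ Parcel C| = 3.5.
|(Parcel A ∪ Parcel B) △ Parcel C| = 24 + 7.5 − 7 = 24.50.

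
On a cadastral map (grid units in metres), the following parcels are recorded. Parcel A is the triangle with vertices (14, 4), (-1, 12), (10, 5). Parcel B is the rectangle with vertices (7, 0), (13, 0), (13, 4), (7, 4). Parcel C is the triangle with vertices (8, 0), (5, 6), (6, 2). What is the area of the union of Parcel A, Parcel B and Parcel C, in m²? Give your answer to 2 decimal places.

By inclusion–exclusion:
Individual areas: |Parcel A| = 8.5, |Parcel B| = 24, |Parcel C| = 3.
|Parcel A∩Parcel B| = 0.
|Parcel A∩Parcel C| = 0.
|Parcel B∩Parcel C| = 0.5.
|Parcel A∩Parcel B∩Parcel C| = 0.
|Parcel A ∪ Parcel B ∪ Parcel C| = 35.5 − 0.5 + 0 = 35.00.

35.00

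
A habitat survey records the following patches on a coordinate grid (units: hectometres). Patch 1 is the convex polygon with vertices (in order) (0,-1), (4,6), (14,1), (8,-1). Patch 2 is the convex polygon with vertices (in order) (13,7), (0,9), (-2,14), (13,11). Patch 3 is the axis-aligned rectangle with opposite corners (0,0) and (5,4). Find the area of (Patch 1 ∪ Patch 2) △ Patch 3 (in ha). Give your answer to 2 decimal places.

|Patch 1 ∪ Patch 2| = 113.5.
|(Patch 1 ∪ Patch 2) ∩ Patch 3| = 13.1429.
|(Patch 1 ∪ Patch 2) △ Patch 3| = 113.5 + 20 − 26.2857 = 107.21.

107.21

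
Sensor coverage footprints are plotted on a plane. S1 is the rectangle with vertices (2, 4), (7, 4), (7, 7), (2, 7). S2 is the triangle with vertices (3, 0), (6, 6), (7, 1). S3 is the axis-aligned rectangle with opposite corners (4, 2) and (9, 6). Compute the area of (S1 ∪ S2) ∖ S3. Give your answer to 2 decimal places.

13.90

|S1 ∪ S2| = 24.1.
|(S1 ∪ S2) ∩ S3| = 10.2.
|(S1 ∪ S2) ∖ S3| = 24.1 − 10.2 = 13.90.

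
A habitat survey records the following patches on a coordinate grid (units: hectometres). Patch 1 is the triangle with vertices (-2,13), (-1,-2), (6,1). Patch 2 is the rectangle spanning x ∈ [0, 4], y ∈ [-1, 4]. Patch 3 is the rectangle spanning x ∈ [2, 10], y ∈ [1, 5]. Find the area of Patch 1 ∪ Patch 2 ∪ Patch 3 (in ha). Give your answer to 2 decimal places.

By inclusion–exclusion:
Individual areas: |Patch 1| = 54, |Patch 2| = 20, |Patch 3| = 32.
|Patch 1∩Patch 2| = 18.4762.
|Patch 1∩Patch 3| = 10.6667.
|Patch 2∩Patch 3|: x∈[2,4], y∈[1,4] → 2·3 = 6.
|Patch 1∩Patch 2∩Patch 3| = 6.
|Patch 1 ∪ Patch 2 ∪ Patch 3| = 106 − 35.1429 + 6 = 76.86.

76.86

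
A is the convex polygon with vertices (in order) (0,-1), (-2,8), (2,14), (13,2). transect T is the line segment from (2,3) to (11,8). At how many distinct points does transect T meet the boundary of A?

1

The segment meets the boundary at (8.681,6.712).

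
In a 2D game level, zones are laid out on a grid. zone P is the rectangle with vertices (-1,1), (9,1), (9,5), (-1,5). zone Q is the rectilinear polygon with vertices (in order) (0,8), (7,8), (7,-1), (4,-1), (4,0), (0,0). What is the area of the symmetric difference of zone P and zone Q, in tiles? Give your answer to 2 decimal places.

43.00

|zone P| = 40, |zone Q| = 59, |zone P∩zone Q| = 28.
|zone P △ zone Q| = |zone P| + |zone Q| − 2·|zone P∩zone Q| = 40 + 59 − 56 = 43.00.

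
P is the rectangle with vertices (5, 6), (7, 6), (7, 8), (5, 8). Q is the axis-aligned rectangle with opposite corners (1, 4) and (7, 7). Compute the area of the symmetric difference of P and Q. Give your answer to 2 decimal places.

|P∩Q|: x∈[5,7], y∈[6,7] → 2·1 = 2.
|P △ Q| = |P| + |Q| − 2·|P∩Q| = 4 + 18 − 4 = 18.00.

18.00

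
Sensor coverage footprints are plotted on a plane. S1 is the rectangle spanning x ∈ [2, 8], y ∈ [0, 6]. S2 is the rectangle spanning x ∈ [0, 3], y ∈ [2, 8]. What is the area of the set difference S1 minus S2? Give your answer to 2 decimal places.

|S1∩S2|: x∈[2,3], y∈[2,6] → 1·4 = 4.
|S1| = 36.
|S1 ∖ S2| = |S1| − |S1∩S2| = 36 − 4 = 32.00.

32.00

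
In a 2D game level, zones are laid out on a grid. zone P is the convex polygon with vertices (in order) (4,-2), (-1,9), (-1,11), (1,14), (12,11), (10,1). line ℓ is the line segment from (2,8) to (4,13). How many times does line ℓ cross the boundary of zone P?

The segment lies entirely inside zone P and never meets its boundary.

0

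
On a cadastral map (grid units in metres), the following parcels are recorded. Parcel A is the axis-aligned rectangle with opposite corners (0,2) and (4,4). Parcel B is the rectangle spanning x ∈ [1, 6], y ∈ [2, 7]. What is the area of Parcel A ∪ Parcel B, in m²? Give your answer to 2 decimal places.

27.00

By inclusion–exclusion:
Individual areas: |Parcel A| = 8, |Parcel B| = 25.
|Parcel A∩Parcel B|: x∈[1,4], y∈[2,4] → 3·2 = 6.
|Parcel A ∪ Parcel B| = 33 − 6 = 27.00.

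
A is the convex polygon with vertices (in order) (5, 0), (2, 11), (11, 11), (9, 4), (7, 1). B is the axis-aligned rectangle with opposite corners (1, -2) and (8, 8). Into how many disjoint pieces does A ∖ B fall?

1

A ∖ B is a single connected region.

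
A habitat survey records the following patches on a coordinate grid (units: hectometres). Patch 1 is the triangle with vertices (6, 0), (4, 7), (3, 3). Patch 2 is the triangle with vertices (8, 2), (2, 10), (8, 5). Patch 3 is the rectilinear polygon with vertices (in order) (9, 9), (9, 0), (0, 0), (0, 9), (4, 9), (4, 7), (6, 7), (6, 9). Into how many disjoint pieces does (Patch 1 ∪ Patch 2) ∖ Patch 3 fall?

(Patch 1 ∪ Patch 2) ∖ Patch 3 splits into 2 disjoint pieces (area 0.225, area 1.025).

2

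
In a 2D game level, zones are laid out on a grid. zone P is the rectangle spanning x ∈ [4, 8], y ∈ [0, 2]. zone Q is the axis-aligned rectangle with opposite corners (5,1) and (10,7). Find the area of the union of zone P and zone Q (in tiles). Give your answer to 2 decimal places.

By inclusion–exclusion:
Individual areas: |zone P| = 8, |zone Q| = 30.
|zone P∩zone Q|: x∈[5,8], y∈[1,2] → 3·1 = 3.
|zone P ∪ zone Q| = 38 − 3 = 35.00.

35.00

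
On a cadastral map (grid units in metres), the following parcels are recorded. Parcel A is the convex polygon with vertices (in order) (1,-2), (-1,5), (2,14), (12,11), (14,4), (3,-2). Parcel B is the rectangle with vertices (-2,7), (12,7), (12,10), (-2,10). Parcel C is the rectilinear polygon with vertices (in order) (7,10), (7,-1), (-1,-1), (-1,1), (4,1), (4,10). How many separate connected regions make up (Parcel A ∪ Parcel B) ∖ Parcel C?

(Parcel A ∪ Parcel B) ∖ Parcel C splits into 2 disjoint pieces (area 123.0779, area 3.0595).

2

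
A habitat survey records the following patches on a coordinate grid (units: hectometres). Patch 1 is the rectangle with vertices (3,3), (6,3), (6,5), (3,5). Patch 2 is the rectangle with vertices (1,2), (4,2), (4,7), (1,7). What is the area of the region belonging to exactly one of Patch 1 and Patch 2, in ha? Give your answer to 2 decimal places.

17.00

|Patch 1∩Patch 2|: x∈[3,4], y∈[3,5] → 1·2 = 2.
|Patch 1 △ Patch 2| = |Patch 1| + |Patch 2| − 2·|Patch 1∩Patch 2| = 6 + 15 − 4 = 17.00.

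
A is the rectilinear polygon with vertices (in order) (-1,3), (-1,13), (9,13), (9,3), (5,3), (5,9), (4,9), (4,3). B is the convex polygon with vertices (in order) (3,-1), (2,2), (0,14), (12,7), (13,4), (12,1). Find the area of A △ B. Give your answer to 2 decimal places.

89.46

|A| = 94, |B| = 112.5, |A∩B| = 58.5179.
|A △ B| = |A| + |B| − 2·|A∩B| = 94 + 112.5 − 117.0357 = 89.46.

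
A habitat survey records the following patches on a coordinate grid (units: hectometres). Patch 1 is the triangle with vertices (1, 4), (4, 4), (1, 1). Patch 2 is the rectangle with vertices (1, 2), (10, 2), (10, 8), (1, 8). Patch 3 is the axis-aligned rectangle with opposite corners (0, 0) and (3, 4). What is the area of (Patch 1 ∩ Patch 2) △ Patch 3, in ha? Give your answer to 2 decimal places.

|Patch 1 ∩ Patch 2| = 4.
|(Patch 1 ∩ Patch 2) ∩ Patch 3| = 3.5.
|(Patch 1 ∩ Patch 2) △ Patch 3| = 4 + 12 − 7 = 9.00.

9.00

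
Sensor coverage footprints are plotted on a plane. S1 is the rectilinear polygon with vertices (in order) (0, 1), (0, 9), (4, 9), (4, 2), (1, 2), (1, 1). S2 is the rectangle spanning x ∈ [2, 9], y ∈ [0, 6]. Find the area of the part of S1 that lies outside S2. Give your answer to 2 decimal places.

21.00

|S1| = 29, |S1∩S2| = 8.
|S1 ∖ S2| = |S1| − |S1∩S2| = 29 − 8 = 21.00.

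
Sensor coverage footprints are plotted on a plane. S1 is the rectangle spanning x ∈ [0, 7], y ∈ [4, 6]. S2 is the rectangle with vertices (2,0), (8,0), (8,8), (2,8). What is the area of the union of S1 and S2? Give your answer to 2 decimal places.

By inclusion–exclusion:
Individual areas: |S1| = 14, |S2| = 48.
|S1∩S2|: x∈[2,7], y∈[4,6] → 5·2 = 10.
|S1 ∪ S2| = 62 − 10 = 52.00.

52.00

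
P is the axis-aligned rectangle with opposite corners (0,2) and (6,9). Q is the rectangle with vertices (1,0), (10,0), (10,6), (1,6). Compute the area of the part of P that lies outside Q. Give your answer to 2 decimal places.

|P∩Q|: x∈[1,6], y∈[2,6] → 5·4 = 20.
|P| = 42.
|P ∖ Q| = |P| − |P∩Q| = 42 − 20 = 22.00.

22.00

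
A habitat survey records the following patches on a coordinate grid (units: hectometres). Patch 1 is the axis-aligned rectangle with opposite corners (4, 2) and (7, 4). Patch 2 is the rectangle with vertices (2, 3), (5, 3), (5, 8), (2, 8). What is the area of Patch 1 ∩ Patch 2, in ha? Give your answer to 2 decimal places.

|Patch 1∩Patch 2|: x∈[4,5], y∈[3,4] → 1·1 = 1.

1.00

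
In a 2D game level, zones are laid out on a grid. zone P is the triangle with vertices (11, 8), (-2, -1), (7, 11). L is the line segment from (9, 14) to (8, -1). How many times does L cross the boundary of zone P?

2

The segment meets the boundary at (8.714,9.714), (8.484,6.258).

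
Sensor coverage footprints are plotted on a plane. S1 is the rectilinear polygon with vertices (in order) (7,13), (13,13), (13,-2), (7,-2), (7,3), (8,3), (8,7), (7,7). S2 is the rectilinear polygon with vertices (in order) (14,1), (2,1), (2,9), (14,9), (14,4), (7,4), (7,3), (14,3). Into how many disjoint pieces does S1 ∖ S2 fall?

3

S1 ∖ S2 splits into 3 disjoint pieces (area 24, area 5, area 18).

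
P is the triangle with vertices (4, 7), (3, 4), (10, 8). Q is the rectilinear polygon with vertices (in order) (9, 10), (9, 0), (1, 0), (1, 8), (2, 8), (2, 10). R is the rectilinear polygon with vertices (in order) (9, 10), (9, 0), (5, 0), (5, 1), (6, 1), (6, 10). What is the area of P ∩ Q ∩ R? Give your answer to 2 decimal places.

The intersection is the polygon with vertices (9,7.833), (9,7.429), (6,5.714), (6,7.333).
By the shoelace formula its area is 3.04.

3.04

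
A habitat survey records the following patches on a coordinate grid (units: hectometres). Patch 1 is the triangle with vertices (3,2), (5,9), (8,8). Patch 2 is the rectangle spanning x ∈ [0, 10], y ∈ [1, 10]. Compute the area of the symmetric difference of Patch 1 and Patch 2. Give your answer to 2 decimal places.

|Patch 1| = 11.5, |Patch 2| = 90, |Patch 1∩Patch 2| = 11.5.
|Patch 1 △ Patch 2| = |Patch 1| + |Patch 2| − 2·|Patch 1∩Patch 2| = 11.5 + 90 − 23 = 78.50.

78.50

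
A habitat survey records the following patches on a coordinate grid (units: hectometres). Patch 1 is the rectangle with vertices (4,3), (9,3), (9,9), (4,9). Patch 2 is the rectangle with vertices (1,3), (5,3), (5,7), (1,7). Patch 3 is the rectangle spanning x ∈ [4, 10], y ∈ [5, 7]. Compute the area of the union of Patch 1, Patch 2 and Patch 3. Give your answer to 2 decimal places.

44.00

By inclusion–exclusion:
Individual areas: |Patch 1| = 30, |Patch 2| = 16, |Patch 3| = 12.
|Patch 1∩Patch 2|: x∈[4,5], y∈[3,7] → 1·4 = 4.
|Patch 1∩Patch 3|: x∈[4,9], y∈[5,7] → 5·2 = 10.
|Patch 2∩Patch 3|: x∈[4,5], y∈[5,7] → 1·2 = 2.
|Patch 1∩Patch 2∩Patch 3| = 2.
|Patch 1 ∪ Patch 2 ∪ Patch 3| = 58 − 16 + 2 = 44.00.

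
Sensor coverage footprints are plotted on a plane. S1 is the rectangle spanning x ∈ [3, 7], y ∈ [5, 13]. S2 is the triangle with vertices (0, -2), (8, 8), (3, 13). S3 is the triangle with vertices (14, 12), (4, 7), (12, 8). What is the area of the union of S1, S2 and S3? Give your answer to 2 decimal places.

By inclusion–exclusion:
Individual areas: |S1| = 32, |S2| = 45, |S3| = 15.
|S1∩S2| = 22.775.
|S1∩S3| = 1.6875.
|S2∩S3| = 2.5556.
|S1∩S2∩S3| = 1.6875.
|S1 ∪ S2 ∪ S3| = 92 − 27.0181 + 1.6875 = 66.67.

66.67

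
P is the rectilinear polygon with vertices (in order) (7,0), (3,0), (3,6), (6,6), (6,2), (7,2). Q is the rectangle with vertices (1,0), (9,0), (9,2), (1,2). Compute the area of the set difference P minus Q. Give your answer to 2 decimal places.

|P| = 20, |P∩Q| = 8.
|P ∖ Q| = |P| − |P∩Q| = 20 − 8 = 12.00.

12.00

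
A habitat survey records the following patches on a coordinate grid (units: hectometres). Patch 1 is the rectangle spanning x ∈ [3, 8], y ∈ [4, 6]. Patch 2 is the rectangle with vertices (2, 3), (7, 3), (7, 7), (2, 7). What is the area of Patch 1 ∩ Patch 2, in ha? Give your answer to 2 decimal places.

8.00

|Patch 1∩Patch 2|: x∈[3,7], y∈[4,6] → 4·2 = 8.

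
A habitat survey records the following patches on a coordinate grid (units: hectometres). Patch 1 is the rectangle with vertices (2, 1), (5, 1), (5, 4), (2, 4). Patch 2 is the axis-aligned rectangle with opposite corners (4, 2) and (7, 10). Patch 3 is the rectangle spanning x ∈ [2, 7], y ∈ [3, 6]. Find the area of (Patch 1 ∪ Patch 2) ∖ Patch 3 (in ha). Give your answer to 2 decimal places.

|Patch 1 ∪ Patch 2| = 31.
|(Patch 1 ∪ Patch 2) ∩ Patch 3| = 11.
|(Patch 1 ∪ Patch 2) ∖ Patch 3| = 31 − 11 = 20.00.

20.00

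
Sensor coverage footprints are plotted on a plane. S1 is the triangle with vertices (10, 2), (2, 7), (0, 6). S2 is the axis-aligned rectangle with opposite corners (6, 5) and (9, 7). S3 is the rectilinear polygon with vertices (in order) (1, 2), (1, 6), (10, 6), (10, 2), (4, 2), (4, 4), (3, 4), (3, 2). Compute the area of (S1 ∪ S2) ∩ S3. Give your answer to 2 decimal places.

|S1 ∪ S2| = 15.
|(S1 ∪ S2) ∩ S3| = 10.00.

10.00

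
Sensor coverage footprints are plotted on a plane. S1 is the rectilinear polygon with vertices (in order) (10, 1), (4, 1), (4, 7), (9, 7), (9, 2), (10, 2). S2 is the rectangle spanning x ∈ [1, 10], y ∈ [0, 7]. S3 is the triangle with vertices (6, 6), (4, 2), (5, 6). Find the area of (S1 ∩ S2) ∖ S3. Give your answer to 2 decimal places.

|S1 ∩ S2| = 31.
|(S1 ∩ S2) ∩ S3| = 2.
|(S1 ∩ S2) ∖ S3| = 31 − 2 = 29.00.

29.00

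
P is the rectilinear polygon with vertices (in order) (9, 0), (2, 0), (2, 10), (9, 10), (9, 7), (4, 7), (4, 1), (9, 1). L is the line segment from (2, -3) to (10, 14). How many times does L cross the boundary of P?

4

The segment meets the boundary at (6.706,7), (8.118,10), (4,1.25), (3.412,0).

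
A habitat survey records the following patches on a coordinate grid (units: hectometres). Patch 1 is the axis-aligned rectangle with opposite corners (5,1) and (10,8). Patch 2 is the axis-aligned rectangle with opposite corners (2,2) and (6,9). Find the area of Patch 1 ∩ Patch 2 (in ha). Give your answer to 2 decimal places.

6.00

|Patch 1∩Patch 2|: x∈[5,6], y∈[2,8] → 1·6 = 6.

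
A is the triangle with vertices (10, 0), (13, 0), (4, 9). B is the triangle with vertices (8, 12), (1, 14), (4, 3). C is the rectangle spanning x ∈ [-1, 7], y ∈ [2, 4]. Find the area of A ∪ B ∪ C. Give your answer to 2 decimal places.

By inclusion–exclusion:
Individual areas: |A| = 13.5, |B| = 35.5, |C| = 16.
|A∩B| = 0.7385.
|A∩C| = 0.
|B∩C| = 0.3586.
|A∩B∩C| = 0.
|A ∪ B ∪ C| = 65 − 1.097 + 0 = 63.90.

63.90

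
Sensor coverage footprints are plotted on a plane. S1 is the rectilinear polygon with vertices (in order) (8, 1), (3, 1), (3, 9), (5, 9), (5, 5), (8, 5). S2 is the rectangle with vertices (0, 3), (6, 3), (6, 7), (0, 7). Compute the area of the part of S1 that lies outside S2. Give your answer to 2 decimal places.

18.00

|S1| = 28, |S1∩S2| = 10.
|S1 ∖ S2| = |S1| − |S1∩S2| = 28 − 10 = 18.00.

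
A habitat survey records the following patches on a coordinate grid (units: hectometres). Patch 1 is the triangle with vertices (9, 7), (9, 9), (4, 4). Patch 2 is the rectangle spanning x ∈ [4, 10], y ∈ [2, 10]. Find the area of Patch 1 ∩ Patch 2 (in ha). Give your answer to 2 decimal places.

5.00

The intersection is the polygon with vertices (9,9), (9,7), (4,4).
By the shoelace formula its area is 5.00.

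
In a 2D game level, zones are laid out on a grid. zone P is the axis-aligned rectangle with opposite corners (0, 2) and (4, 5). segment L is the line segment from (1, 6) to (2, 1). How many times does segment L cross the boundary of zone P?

The segment meets the boundary at (1.8,2), (1.2,5).

2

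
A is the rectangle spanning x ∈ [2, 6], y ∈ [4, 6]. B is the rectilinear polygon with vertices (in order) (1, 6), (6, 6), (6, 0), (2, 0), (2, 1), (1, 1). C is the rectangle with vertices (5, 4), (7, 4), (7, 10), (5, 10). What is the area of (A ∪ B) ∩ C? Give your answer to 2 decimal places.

The region (A ∪ B) ∩ C is the polygon with vertices (6,6), (6,4), (5,4), (5,6).
By the shoelace formula its area is 2.00.

2.00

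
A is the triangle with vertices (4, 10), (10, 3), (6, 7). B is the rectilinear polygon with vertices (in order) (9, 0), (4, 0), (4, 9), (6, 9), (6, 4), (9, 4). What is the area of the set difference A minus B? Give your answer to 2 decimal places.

1.43

|A| = 2, |A∩B| = 0.5714.
|A ∖ B| = |A| − |A∩B| = 2 − 0.5714 = 1.43.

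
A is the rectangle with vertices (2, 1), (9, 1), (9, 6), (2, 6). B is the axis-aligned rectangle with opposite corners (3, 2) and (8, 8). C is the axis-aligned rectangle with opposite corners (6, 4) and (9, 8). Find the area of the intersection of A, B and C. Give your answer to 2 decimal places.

4.00

The intersection is the polygon with vertices (8,4), (6,4), (6,6), (8,6).
By the shoelace formula its area is 4.00.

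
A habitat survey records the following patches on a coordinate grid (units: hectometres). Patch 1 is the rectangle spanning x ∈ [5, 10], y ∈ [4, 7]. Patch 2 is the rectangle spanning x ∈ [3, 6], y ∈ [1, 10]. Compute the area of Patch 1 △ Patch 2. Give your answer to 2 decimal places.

36.00

|Patch 1∩Patch 2|: x∈[5,6], y∈[4,7] → 1·3 = 3.
|Patch 1 △ Patch 2| = |Patch 1| + |Patch 2| − 2·|Patch 1∩Patch 2| = 15 + 27 − 6 = 36.00.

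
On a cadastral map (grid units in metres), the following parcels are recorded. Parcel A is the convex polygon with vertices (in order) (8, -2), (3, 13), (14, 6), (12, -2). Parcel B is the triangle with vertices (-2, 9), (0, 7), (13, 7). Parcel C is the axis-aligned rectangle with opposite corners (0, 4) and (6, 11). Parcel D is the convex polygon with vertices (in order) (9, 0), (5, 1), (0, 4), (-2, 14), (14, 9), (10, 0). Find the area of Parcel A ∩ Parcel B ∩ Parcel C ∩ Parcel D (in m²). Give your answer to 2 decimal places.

1.20

The intersection is the polygon with vertices (6,7), (5,7), (4.628,8.116), (6,7.933).
By the shoelace formula its area is 1.20.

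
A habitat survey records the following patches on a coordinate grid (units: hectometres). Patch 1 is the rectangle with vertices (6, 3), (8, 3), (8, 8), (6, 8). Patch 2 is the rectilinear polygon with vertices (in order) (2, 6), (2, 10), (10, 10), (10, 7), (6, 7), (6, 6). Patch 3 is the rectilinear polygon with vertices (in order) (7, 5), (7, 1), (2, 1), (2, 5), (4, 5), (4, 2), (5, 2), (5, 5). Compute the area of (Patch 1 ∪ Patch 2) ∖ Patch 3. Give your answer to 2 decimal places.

|Patch 1 ∪ Patch 2| = 36.
|(Patch 1 ∪ Patch 2) ∩ Patch 3| = 2.
|(Patch 1 ∪ Patch 2) ∖ Patch 3| = 36 − 2 = 34.00.

34.00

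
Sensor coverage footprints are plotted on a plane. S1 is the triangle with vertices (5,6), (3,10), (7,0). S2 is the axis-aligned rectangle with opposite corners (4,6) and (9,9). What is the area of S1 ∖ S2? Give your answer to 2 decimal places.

1.45

|S1| = 2, |S1∩S2| = 0.55.
|S1 ∖ S2| = |S1| − |S1∩S2| = 2 − 0.55 = 1.45.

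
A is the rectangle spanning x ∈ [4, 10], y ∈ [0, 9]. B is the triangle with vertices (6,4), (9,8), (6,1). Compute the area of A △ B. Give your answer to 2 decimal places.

49.50

|A| = 54, |B| = 4.5, |A∩B| = 4.5.
|A △ B| = |A| + |B| − 2·|A∩B| = 54 + 4.5 − 9 = 49.50.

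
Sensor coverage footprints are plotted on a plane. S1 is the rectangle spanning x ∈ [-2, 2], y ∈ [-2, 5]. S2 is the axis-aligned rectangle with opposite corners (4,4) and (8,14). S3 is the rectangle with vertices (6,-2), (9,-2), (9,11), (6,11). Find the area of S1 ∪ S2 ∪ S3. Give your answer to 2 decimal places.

By inclusion–exclusion:
Individual areas: |S1| = 28, |S2| = 40, |S3| = 39.
|S1∩S2| = 0 (no overlap).
|S1∩S3| = 0 (no overlap).
|S2∩S3|: x∈[6,8], y∈[4,11] → 2·7 = 14.
|S1∩S2∩S3| = 0.
|S1 ∪ S2 ∪ S3| = 107 − 14 + 0 = 93.00.

93.00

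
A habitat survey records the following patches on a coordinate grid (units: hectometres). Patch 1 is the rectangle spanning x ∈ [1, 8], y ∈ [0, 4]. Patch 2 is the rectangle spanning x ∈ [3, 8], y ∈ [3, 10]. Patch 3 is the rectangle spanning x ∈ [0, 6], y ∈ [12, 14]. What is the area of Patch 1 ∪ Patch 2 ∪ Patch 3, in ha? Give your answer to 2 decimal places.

70.00

By inclusion–exclusion:
Individual areas: |Patch 1| = 28, |Patch 2| = 35, |Patch 3| = 12.
|Patch 1∩Patch 2|: x∈[3,8], y∈[3,4] → 5·1 = 5.
|Patch 1∩Patch 3| = 0 (no overlap).
|Patch 2∩Patch 3| = 0 (no overlap).
|Patch 1∩Patch 2∩Patch 3| = 0.
|Patch 1 ∪ Patch 2 ∪ Patch 3| = 75 − 5 + 0 = 70.00.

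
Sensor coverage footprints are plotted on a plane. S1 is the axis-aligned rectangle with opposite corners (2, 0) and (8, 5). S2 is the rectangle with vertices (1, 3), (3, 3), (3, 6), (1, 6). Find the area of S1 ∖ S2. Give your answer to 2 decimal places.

|S1∩S2|: x∈[2,3], y∈[3,5] → 1·2 = 2.
|S1| = 30.
|S1 ∖ S2| = |S1| − |S1∩S2| = 30 − 2 = 28.00.

28.00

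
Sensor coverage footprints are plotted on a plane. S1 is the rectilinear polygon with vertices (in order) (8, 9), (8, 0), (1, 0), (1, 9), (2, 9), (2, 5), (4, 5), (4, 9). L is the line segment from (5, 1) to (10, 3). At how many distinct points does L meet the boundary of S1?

1

The segment meets the boundary at (8,2.2).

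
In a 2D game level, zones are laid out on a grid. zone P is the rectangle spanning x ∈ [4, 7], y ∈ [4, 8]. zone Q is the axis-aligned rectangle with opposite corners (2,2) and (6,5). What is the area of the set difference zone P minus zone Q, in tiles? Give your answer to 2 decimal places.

|zone P∩zone Q|: x∈[4,6], y∈[4,5] → 2·1 = 2.
|zone P| = 12.
|zone P ∖ zone Q| = |zone P| − |zone P∩zone Q| = 12 − 2 = 10.00.

10.00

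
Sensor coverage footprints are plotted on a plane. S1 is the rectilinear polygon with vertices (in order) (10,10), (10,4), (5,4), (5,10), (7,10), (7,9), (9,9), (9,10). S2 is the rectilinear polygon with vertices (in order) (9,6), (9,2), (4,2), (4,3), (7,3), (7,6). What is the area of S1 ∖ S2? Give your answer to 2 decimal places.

|S1| = 28, |S1∩S2| = 4.
|S1 ∖ S2| = |S1| − |S1∩S2| = 28 − 4 = 24.00.

24.00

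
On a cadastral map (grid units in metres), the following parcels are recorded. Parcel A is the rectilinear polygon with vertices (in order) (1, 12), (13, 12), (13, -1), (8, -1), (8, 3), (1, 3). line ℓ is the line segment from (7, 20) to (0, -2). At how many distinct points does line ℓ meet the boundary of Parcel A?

2

The segment meets the boundary at (1.591,3), (4.455,12).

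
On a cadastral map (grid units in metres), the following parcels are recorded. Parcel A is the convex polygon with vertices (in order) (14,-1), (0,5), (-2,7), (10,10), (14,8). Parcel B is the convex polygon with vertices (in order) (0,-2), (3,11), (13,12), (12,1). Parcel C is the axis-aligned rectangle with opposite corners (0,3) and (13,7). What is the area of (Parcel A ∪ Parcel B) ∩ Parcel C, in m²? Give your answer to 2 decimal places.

The region (Parcel A ∪ Parcel B) ∩ Parcel C is the polygon with vertices (1.47,4.37), (0,5), (0,7), (13,7), (13,3), (1.154,3).
By the shoelace formula its area is 49.74.

49.74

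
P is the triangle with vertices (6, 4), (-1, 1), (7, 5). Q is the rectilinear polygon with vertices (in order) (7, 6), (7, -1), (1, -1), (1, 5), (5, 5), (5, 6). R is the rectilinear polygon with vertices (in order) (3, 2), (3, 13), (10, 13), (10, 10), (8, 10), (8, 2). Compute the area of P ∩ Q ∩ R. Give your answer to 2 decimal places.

1.43

The intersection is the polygon with vertices (7,5), (6,4), (3,2.714), (3,3).
By the shoelace formula its area is 1.43.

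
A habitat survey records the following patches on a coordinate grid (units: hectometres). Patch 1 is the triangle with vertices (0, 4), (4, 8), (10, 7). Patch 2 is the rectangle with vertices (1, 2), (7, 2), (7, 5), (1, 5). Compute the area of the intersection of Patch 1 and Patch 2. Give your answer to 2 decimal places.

0.82

The intersection is the polygon with vertices (1,4.3), (1,5), (3.333,5).
By the shoelace formula its area is 0.82.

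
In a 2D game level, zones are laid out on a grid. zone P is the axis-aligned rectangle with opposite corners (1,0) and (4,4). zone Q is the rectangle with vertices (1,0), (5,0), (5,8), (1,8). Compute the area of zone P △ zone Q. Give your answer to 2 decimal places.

20.00

|zone P∩zone Q|: x∈[1,4], y∈[0,4] → 3·4 = 12.
|zone P △ zone Q| = |zone P| + |zone Q| − 2·|zone P∩zone Q| = 12 + 32 − 24 = 20.00.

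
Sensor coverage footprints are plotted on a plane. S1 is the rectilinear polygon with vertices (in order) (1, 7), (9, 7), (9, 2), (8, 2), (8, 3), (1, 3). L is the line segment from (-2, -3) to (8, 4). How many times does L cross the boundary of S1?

The segment meets the boundary at (6.571,3).

1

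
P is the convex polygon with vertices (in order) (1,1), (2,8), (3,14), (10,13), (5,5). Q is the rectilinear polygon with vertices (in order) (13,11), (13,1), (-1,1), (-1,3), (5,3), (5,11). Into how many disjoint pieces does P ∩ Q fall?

P ∩ Q splits into 2 disjoint pieces (area 1.7143, area 11.25).

2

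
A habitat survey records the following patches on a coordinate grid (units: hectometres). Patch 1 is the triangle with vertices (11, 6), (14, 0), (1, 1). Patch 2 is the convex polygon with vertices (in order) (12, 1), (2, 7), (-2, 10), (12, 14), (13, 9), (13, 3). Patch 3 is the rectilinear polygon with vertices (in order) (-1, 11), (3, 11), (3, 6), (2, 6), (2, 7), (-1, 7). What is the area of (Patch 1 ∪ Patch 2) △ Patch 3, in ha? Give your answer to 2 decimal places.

120.31

|Patch 1 ∪ Patch 2| = 127.375.
|(Patch 1 ∪ Patch 2) ∩ Patch 3| = 12.0321.
|(Patch 1 ∪ Patch 2) △ Patch 3| = 127.375 + 17 − 24.0643 = 120.31.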